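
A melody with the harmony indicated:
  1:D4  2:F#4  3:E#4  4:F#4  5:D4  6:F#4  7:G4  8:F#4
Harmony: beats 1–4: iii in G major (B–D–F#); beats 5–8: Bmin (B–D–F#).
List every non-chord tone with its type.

E#4 (beat 3) — neighbor tone; G4 (beat 7) — neighbor tone.

The harmony at that moment is B minor triad (B, D, F#); E#4 is not a chord tone.
It is approached by step down from F#4 and left by step up to F#4.
Step away and step back to the same note — a neighbor tone (lower neighbor).
The harmony at that moment is B minor triad (B, D, F#); G4 is not a chord tone.
It is approached by step up from F#4 and left by step down to F#4.
Step away and step back to the same note — a neighbor tone (upper neighbor).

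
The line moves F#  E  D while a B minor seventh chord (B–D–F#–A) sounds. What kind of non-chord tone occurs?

E is a passing tone.

The harmony at that moment is B minor seventh chord (B, D, F#, A); E is not a chord tone.
It is approached by step down from F# and left by step down to D.
Step in, step out in the same direction — a passing tone.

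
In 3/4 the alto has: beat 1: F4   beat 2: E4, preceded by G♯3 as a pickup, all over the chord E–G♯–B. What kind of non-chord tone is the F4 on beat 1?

The harmony at that moment is E major triad (E, G♯, B); F4 is not a chord tone.
It is approached by leap up from G♯3 and left by step down to E4.
Leap in, step out, metrically accented — an appoggiatura.

Appoggiatura.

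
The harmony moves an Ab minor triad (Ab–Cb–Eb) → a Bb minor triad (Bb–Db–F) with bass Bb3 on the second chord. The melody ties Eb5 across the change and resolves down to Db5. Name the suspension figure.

4–3 suspension.

At the second chord the bass is Bb3. The suspended Eb5 lies a fourth above the bass; after resolving down by step to Db5, the interval above the bass becomes a third.
Suspension figures are named by those two intervals: 4–3.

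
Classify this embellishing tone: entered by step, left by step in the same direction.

Approach: by step. Departure: by step, continuing in the same direction.
Stepwise on both sides with no change of direction means the note fills in the space between two different chord tones — a passing tone. (Had it turned back to its starting note it would be a neighbor tone instead.)

Passing tone.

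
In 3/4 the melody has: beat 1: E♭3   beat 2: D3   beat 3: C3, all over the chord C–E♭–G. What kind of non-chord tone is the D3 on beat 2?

Passing tone.

The harmony at that moment is C minor triad (C, E♭, G); D3 is not a chord tone.
It is approached by step down from E♭3 and left by step down to C3.
Step in, step out in the same direction — a passing tone.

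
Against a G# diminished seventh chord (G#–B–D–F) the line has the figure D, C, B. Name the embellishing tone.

C is a passing tone.

The harmony at that moment is G# diminished seventh chord (G#, B, D, F); C is not a chord tone.
It is approached by step down from D and left by step down to B.
Step in, step out in the same direction — a passing tone.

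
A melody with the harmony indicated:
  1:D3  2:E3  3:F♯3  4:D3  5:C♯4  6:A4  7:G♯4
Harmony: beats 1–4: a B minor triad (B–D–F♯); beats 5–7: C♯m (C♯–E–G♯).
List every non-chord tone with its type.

E3 (beat 2) — passing tone; A4 (beat 6) — appoggiatura.

The harmony at that moment is B minor triad (B, D, F♯); E3 is not a chord tone.
It is approached by step up from D3 and left by step up to F♯3.
Step in, step out in the same direction — a passing tone.
The harmony at that moment is C♯ minor triad (C♯, E, G♯); A4 is not a chord tone.
It is approached by leap up from C♯4 and left by step down to G♯4.
Leap in, step out — an appoggiatura.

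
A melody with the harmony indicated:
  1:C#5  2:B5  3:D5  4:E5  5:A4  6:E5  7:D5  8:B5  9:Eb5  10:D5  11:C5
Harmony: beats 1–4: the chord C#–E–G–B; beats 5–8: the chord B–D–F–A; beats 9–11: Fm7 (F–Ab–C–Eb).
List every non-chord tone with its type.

The harmony at that moment is C# half-diminished seventh chord (C#, E, G, B); D5 is not a chord tone.
It is approached by leap down from B5 and left by step up to E5.
Leap in, step out — an appoggiatura.
The harmony at that moment is B half-diminished seventh chord (B, D, F, A); E5 is not a chord tone.
It is approached by leap up from A4 and left by step down to D5.
Leap in, step out — an appoggiatura.
The harmony at that moment is F minor seventh chord (F, Ab, C, Eb); D5 is not a chord tone.
It is approached by step down from Eb5 and left by step down to C5.
Step in, step out in the same direction — a passing tone.

D5 (beat 3) — appoggiatura; E5 (beat 6) — appoggiatura; D5 (beat 10) — passing tone.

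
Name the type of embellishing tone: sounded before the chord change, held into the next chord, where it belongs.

Anticipation.

Approach: ahead of the chord change (typically by step), so it is dissonant against the current harmony. Departure: none — the same pitch is restated or held and is a chord tone of the new harmony.
Dissonant first, consonant once the harmony catches up: the note simply arrives early — an anticipation. (The reverse timing, consonant first and dissonant after the change, would be a suspension or retardation.)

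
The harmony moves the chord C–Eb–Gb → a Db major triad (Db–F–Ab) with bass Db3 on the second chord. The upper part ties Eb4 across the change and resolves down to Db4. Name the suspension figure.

At the second chord the bass is Db3. The suspended Eb4 lies a ninth above the bass; after resolving down by step to Db4, the interval above the bass becomes an octave.
Suspension figures are named by those two intervals: 9–8.

9–8 suspension.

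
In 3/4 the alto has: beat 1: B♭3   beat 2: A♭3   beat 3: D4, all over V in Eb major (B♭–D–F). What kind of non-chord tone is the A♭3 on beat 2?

The harmony at that moment is B♭ major triad (B♭, D, F); A♭3 is not a chord tone.
It is approached by step down from B♭3 and left by leap up to D4.
Step in, leap out, on a weak beat — an escape tone.

Escape tone.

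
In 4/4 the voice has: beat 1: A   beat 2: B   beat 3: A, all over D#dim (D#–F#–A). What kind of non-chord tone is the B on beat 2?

Upper neighbor tone.

The harmony at that moment is D# diminished triad (D#, F#, A); B is not a chord tone.
It is approached by step up from A and left by step down to A.
Step away and step back to the same note — a neighbor tone (upper neighbor).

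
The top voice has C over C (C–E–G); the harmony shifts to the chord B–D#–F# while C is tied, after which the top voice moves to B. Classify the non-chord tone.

The harmony at that moment is B major triad (B, D#, F#); C is not a chord tone.
It is held over (the same pitch as the preceding C) and left by step down to B.
Held over from the previous chord and resolving down by step — a suspension.

C is a suspension.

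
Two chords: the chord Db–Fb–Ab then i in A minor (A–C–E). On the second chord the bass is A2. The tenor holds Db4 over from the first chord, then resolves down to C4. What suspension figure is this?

At the second chord the bass is A2. The suspended Db4 lies a fourth above the bass; after resolving down by step to C4, the interval above the bass becomes a third.
Suspension figures are named by those two intervals: 4–3.

4–3 suspension.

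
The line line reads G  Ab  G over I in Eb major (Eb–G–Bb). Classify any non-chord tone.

The harmony at that moment is Eb major triad (Eb, G, Bb); Ab is not a chord tone.
It is approached by step up from G and left by step down to G.
Step away and step back to the same note — a neighbor tone (upper neighbor).

Ab is a neighbor tone.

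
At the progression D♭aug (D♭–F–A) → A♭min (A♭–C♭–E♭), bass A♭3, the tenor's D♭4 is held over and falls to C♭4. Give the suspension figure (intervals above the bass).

At the second chord the bass is A♭3. The suspended D♭4 lies a fourth above the bass; after resolving down by step to C♭4, the interval above the bass becomes a third.
Suspension figures are named by those two intervals: 4–3.

4–3 suspension.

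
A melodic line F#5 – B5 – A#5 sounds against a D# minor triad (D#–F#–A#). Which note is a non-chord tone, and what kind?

B5 is an appoggiatura.

The harmony at that moment is D# minor triad (D#, F#, A#); B5 is not a chord tone.
It is approached by leap up from F#5 and left by step down to A#5.
Leap in, step out — an appoggiatura.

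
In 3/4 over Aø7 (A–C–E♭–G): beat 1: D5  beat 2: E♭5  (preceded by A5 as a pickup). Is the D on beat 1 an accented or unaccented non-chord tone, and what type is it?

The harmony at that moment is A half-diminished seventh chord (A, C, E♭, G); D5 is not a chord tone.
It is approached by leap down from A5 and left by step up to E♭5.
Leap in, step out — an appoggiatura.
It falls on the downbeat, so it is accented.

Accented appoggiatura.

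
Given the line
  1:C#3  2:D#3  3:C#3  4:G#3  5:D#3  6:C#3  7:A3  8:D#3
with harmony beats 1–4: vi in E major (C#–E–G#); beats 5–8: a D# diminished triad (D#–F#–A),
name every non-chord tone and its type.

The harmony at that moment is C# minor triad (C#, E, G#); D#3 is not a chord tone.
It is approached by step up from C#3 and left by step down to C#3.
Step away and step back to the same note — a neighbor tone (upper neighbor).
The harmony at that moment is D# diminished triad (D#, F#, A); C#3 is not a chord tone.
It is approached by step down from D#3 and left by leap up to A3.
Step in, leap out — an escape tone.

D#3 (beat 2) — neighbor tone; C#3 (beat 6) — escape tone.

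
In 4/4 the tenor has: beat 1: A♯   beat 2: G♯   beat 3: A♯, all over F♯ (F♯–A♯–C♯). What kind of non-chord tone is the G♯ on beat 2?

The harmony at that moment is F♯ major triad (F♯, A♯, C♯); G♯ is not a chord tone.
It is approached by step down from A♯ and left by step up to A♯.
Step away and step back to the same note — a neighbor tone (lower neighbor).

Lower neighbor tone.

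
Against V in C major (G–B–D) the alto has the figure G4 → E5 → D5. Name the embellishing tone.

The harmony at that moment is G major triad (G, B, D); E5 is not a chord tone.
It is approached by leap up from G4 and left by step down to D5.
Leap in, step out — an appoggiatura.

E5 is an appoggiatura.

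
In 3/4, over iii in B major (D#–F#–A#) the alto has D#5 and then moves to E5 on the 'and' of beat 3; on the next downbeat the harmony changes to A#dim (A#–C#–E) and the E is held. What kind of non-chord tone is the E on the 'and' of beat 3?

Anticipation.

The harmony at that moment is D# minor triad (D#, F#, A#); E5 is not a chord tone.
It is approached by step up from D#5 and then sustained as the same pitch into the next harmony.
Arriving early and becoming a chord tone when the harmony changes — an anticipation.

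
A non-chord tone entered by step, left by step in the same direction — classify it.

Passing tone.

Approach: by step. Departure: by step, continuing in the same direction.
Stepwise on both sides with no change of direction means the note fills in the space between two different chord tones — a passing tone. (Had it turned back to its starting note it would be a neighbor tone instead.)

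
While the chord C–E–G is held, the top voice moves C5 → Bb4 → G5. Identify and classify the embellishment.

Bb4 is an escape tone.

The harmony at that moment is C major triad (C, E, G); Bb4 is not a chord tone.
It is approached by step down from C5 and left by leap up to G5.
Step in, leap out — an escape tone.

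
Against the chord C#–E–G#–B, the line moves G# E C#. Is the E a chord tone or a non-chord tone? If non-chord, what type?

Chord tone (the third of C# minor seventh chord).

C# minor seventh chord contains C#, E, G#, B; E is the third, so it is a chord tone.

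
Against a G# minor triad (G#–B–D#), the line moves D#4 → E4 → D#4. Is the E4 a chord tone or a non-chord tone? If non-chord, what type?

Non-chord tone — a neighbor tone.

The harmony at that moment is G# minor triad (G#, B, D#); E4 is not a chord tone.
It is approached by step up from D#4 and left by step down to D#4.
Step away and step back to the same note — a neighbor tone (upper neighbor).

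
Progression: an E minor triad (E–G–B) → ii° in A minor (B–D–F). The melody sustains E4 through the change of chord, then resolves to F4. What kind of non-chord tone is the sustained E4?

E4 is a retardation.

The harmony at that moment is B diminished triad (B, D, F); E4 is not a chord tone.
It is held over (the same pitch as the preceding E4) and left by step up to F4.
Held over from the previous chord and resolving up by step — a retardation.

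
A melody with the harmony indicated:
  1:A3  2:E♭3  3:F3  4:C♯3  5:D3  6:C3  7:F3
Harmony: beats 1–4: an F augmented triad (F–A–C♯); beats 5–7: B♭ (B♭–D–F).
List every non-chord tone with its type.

E♭3 (beat 2) — appoggiatura; C3 (beat 6) — escape tone.

The harmony at that moment is F augmented triad (F, A, C♯); E♭3 is not a chord tone.
It is approached by leap down from A3 and left by step up to F3.
Leap in, step out — an appoggiatura.
The harmony at that moment is B♭ major triad (B♭, D, F); C3 is not a chord tone.
It is approached by step down from D3 and left by leap up to F3.
Step in, leap out — an escape tone.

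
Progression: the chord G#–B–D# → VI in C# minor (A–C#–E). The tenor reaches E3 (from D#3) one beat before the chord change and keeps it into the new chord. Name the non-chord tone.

E3 is an anticipation.

The harmony at that moment is G# minor triad (G#, B, D#); E3 is not a chord tone.
It is approached by step up from D#3 and then sustained as the same pitch into the next harmony.
Arriving early and becoming a chord tone when the harmony changes — an anticipation.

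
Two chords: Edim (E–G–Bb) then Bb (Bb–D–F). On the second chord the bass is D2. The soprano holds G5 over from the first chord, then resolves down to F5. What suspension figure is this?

At the second chord the bass is D2. The suspended G5 lies a fourth above the bass; after resolving down by step to F5, the interval above the bass becomes a third.
Suspension figures are named by those two intervals: 4–3.

4–3 suspension.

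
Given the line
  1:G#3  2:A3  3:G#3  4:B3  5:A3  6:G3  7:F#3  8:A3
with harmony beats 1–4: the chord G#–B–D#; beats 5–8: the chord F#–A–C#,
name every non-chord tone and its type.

The harmony at that moment is G# minor triad (G#, B, D#); A3 is not a chord tone.
It is approached by step up from G#3 and left by step down to G#3.
Step away and step back to the same note — a neighbor tone (upper neighbor).
The harmony at that moment is F# minor triad (F#, A, C#); G3 is not a chord tone.
It is approached by step down from A3 and left by step down to F#3.
Step in, step out in the same direction — a passing tone.

A3 (beat 2) — neighbor tone; G3 (beat 6) — passing tone.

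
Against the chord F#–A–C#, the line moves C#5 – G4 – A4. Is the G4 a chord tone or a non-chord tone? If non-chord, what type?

Non-chord tone — an appoggiatura.

The harmony at that moment is F# minor triad (F#, A, C#); G4 is not a chord tone.
It is approached by leap down from C#5 and left by step up to A4.
Leap in, step out — an appoggiatura.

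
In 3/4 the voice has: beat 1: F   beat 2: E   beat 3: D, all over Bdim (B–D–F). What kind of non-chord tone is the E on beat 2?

The harmony at that moment is B diminished triad (B, D, F); E is not a chord tone.
It is approached by step down from F and left by step down to D.
Step in, step out in the same direction — a passing tone.

Passing tone.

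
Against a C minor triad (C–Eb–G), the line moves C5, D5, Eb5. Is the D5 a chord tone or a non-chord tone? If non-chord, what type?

The harmony at that moment is C minor triad (C, Eb, G); D5 is not a chord tone.
It is approached by step up from C5 and left by step up to Eb5.
Step in, step out in the same direction — a passing tone.

Non-chord tone — a passing tone.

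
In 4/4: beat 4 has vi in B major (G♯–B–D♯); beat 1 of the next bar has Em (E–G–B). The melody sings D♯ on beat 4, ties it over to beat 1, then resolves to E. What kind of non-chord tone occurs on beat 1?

Retardation.

The harmony at that moment is E minor triad (E, G, B); D♯ is not a chord tone.
It is held over (the same pitch as the preceding D♯) and left by step up to E.
Held over from the previous chord and resolving up by step — a retardation.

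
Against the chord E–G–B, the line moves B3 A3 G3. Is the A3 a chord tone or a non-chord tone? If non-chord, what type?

Non-chord tone — a passing tone.

The harmony at that moment is E minor triad (E, G, B); A3 is not a chord tone.
It is approached by step down from B3 and left by step down to G3.
Step in, step out in the same direction — a passing tone.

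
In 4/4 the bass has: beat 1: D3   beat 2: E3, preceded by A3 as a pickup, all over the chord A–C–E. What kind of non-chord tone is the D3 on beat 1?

Appoggiatura.

The harmony at that moment is A minor triad (A, C, E); D3 is not a chord tone.
It is approached by leap down from A3 and left by step up to E3.
Leap in, step out, metrically accented — an appoggiatura.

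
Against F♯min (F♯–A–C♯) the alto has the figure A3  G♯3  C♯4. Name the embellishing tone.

G♯3 is an escape tone.

The harmony at that moment is F♯ minor triad (F♯, A, C♯); G♯3 is not a chord tone.
It is approached by step down from A3 and left by leap up to C♯4.
Step in, leap out — an escape tone.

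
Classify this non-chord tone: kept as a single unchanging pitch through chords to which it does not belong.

Approach: none. Departure: none — a single pitch is sustained while the chords change around it, passing through harmonies that do not contain it.
No melodic motion at all; the dissonance is created entirely by the moving harmonies against the stationary note — a pedal tone (pedal point).

Pedal tone.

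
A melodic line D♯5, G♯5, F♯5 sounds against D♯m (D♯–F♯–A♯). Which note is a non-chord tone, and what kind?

G♯5 is an appoggiatura.

The harmony at that moment is D♯ minor triad (D♯, F♯, A♯); G♯5 is not a chord tone.
It is approached by leap up from D♯5 and left by step down to F♯5.
Leap in, step out — an appoggiatura.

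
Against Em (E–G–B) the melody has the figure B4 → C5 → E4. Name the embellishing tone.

The harmony at that moment is E minor triad (E, G, B); C5 is not a chord tone.
It is approached by step up from B4 and left by leap down to E4.
Step in, leap out — an escape tone.

C5 is an escape tone.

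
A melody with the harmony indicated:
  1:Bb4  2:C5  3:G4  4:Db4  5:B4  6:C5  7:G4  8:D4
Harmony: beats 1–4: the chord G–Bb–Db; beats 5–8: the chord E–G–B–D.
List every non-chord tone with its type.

C5 (beat 2) — escape tone; C5 (beat 6) — escape tone.

The harmony at that moment is G diminished triad (G, Bb, Db); C5 is not a chord tone.
It is approached by step up from Bb4 and left by leap down to G4.
Step in, leap out — an escape tone.
The harmony at that moment is E minor seventh chord (E, G, B, D); C5 is not a chord tone.
It is approached by step up from B4 and left by leap down to G4.
Step in, leap out — an escape tone.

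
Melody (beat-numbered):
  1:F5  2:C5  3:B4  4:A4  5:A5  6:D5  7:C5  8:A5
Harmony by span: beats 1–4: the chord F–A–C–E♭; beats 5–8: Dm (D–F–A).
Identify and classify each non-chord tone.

B4 (beat 3) — passing tone; C5 (beat 7) — escape tone.

The harmony at that moment is F dominant seventh chord (F, A, C, E♭); B4 is not a chord tone.
It is approached by step down from C5 and left by step down to A4.
Step in, step out in the same direction — a passing tone.
The harmony at that moment is D minor triad (D, F, A); C5 is not a chord tone.
It is approached by step down from D5 and left by leap up to A5.
Step in, leap out — an escape tone.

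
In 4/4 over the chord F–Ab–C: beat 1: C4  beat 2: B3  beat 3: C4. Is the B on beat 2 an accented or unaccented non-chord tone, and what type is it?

The harmony at that moment is F minor triad (F, Ab, C); B3 is not a chord tone.
It is approached by step down from C4 and left by step up to C4.
Step away and step back to the same note — a neighbor tone (lower neighbor).
It falls on a weak beat, so it is unaccented.

Unaccented neighbor tone.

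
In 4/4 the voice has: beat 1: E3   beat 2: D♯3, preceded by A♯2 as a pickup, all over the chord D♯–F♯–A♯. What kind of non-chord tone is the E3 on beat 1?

The harmony at that moment is D♯ minor triad (D♯, F♯, A♯); E3 is not a chord tone.
It is approached by leap up from A♯2 and left by step down to D♯3.
Leap in, step out, metrically accented — an appoggiatura.

Appoggiatura.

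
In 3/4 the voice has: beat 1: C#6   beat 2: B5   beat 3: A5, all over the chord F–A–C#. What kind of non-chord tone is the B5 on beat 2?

Passing tone.

The harmony at that moment is F augmented triad (F, A, C#); B5 is not a chord tone.
It is approached by step down from C#6 and left by step down to A5.
Step in, step out in the same direction — a passing tone.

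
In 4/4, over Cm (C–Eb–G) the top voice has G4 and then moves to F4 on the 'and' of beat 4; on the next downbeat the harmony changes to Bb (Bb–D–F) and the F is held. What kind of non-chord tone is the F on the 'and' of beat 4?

Anticipation.

The harmony at that moment is C minor triad (C, Eb, G); F4 is not a chord tone.
It is approached by step down from G4 and then sustained as the same pitch into the next harmony.
Arriving early and becoming a chord tone when the harmony changes — an anticipation.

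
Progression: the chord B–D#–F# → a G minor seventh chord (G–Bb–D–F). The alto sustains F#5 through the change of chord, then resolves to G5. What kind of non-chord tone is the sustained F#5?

F#5 is a retardation.

The harmony at that moment is G minor seventh chord (G, Bb, D, F); F#5 is not a chord tone.
It is held over (the same pitch as the preceding F#5) and left by step up to G5.
Held over from the previous chord and resolving up by step — a retardation.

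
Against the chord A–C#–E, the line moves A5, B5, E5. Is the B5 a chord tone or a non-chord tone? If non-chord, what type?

Non-chord tone — an escape tone.

The harmony at that moment is A major triad (A, C#, E); B5 is not a chord tone.
It is approached by step up from A5 and left by leap down to E5.
Step in, leap out — an escape tone.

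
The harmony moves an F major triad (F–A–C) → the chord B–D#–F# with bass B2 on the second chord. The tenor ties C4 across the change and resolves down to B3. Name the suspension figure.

At the second chord the bass is B2. The suspended C4 lies a ninth above the bass; after resolving down by step to B3, the interval above the bass becomes an octave.
Suspension figures are named by those two intervals: 9–8.

9–8 suspension.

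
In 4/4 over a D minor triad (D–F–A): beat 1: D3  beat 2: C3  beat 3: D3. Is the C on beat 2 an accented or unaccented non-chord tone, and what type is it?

The harmony at that moment is D minor triad (D, F, A); C3 is not a chord tone.
It is approached by step down from D3 and left by step up to D3.
Step away and step back to the same note — a neighbor tone (lower neighbor).
It falls on a weak beat, so it is unaccented.

Unaccented neighbor tone.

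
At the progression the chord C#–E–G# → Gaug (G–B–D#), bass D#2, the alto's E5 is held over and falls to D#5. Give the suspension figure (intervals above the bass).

At the second chord the bass is D#2. The suspended E5 lies a ninth above the bass; after resolving down by step to D#5, the interval above the bass becomes an octave.
Suspension figures are named by those two intervals: 9–8.

9–8 suspension.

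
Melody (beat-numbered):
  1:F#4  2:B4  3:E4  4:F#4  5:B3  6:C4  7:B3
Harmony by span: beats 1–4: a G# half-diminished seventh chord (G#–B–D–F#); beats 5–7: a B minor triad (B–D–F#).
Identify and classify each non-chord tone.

E4 (beat 3) — appoggiatura; C4 (beat 6) — neighbor tone.

The harmony at that moment is G# half-diminished seventh chord (G#, B, D, F#); E4 is not a chord tone.
It is approached by leap down from B4 and left by step up to F#4.
Leap in, step out — an appoggiatura.
The harmony at that moment is B minor triad (B, D, F#); C4 is not a chord tone.
It is approached by step up from B3 and left by step down to B3.
Step away and step back to the same note — a neighbor tone (upper neighbor).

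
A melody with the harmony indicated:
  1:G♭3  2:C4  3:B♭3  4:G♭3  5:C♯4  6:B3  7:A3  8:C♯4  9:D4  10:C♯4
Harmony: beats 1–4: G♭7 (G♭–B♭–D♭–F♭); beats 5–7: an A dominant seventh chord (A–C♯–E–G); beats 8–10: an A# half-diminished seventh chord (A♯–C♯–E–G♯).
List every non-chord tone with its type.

C4 (beat 2) — appoggiatura; B3 (beat 6) — passing tone; D4 (beat 9) — neighbor tone.

The harmony at that moment is G♭ dominant seventh chord (G♭, B♭, D♭, F♭); C4 is not a chord tone.
It is approached by leap up from G♭3 and left by step down to B♭3.
Leap in, step out — an appoggiatura.
The harmony at that moment is A dominant seventh chord (A, C♯, E, G); B3 is not a chord tone.
It is approached by step down from C♯4 and left by step down to A3.
Step in, step out in the same direction — a passing tone.
The harmony at that moment is A♯ half-diminished seventh chord (A♯, C♯, E, G♯); D4 is not a chord tone.
It is approached by step up from C♯4 and left by step down to C♯4.
Step away and step back to the same note — a neighbor tone (upper neighbor).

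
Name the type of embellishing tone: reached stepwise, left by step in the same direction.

Passing tone.

Approach: by step. Departure: by step, continuing in the same direction.
Stepwise on both sides with no change of direction means the note fills in the space between two different chord tones — a passing tone. (Had it turned back to its starting note it would be a neighbor tone instead.)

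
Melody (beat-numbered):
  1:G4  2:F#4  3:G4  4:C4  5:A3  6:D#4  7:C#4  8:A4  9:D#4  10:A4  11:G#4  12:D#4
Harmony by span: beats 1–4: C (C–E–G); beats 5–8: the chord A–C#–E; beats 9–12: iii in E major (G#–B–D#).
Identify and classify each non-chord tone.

F#4 (beat 2) — neighbor tone; D#4 (beat 6) — appoggiatura; A4 (beat 10) — appoggiatura.

The harmony at that moment is C major triad (C, E, G); F#4 is not a chord tone.
It is approached by step down from G4 and left by step up to G4.
Step away and step back to the same note — a neighbor tone (lower neighbor).
The harmony at that moment is A major triad (A, C#, E); D#4 is not a chord tone.
It is approached by leap up from A3 and left by step down to C#4.
Leap in, step out — an appoggiatura.
The harmony at that moment is G# minor triad (G#, B, D#); A4 is not a chord tone.
It is approached by leap up from D#4 and left by step down to G#4.
Leap in, step out — an appoggiatura.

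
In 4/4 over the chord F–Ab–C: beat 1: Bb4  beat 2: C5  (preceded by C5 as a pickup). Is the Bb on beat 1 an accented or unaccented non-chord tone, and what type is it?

Accented neighbor tone.

The harmony at that moment is F minor triad (F, Ab, C); Bb4 is not a chord tone.
It is approached by step down from C5 and left by step up to C5.
Step away and step back to the same note — a neighbor tone (lower neighbor).
It falls on the downbeat, so it is accented.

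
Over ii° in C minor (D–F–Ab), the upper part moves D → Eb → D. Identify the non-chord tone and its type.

Eb is a neighbor tone.

The harmony at that moment is D diminished triad (D, F, Ab); Eb is not a chord tone.
It is approached by step up from D and left by step down to D.
Step away and step back to the same note — a neighbor tone (upper neighbor).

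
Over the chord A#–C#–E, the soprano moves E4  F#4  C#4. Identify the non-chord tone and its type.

The harmony at that moment is A# diminished triad (A#, C#, E); F#4 is not a chord tone.
It is approached by step up from E4 and left by leap down to C#4.
Step in, leap out — an escape tone.

F#4 is an escape tone.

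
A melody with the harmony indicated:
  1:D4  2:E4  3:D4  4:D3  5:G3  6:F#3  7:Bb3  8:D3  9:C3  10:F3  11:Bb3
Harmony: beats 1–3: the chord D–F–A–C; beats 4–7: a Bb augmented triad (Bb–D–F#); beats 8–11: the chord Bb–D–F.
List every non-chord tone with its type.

E4 (beat 2) — neighbor tone; G3 (beat 5) — appoggiatura; C3 (beat 9) — escape tone.

The harmony at that moment is D minor seventh chord (D, F, A, C); E4 is not a chord tone.
It is approached by step up from D4 and left by step down to D4.
Step away and step back to the same note — a neighbor tone (upper neighbor).
The harmony at that moment is Bb augmented triad (Bb, D, F#); G3 is not a chord tone.
It is approached by leap up from D3 and left by step down to F#3.
Leap in, step out — an appoggiatura.
The harmony at that moment is Bb major triad (Bb, D, F); C3 is not a chord tone.
It is approached by step down from D3 and left by leap up to F3.
Step in, leap out — an escape tone.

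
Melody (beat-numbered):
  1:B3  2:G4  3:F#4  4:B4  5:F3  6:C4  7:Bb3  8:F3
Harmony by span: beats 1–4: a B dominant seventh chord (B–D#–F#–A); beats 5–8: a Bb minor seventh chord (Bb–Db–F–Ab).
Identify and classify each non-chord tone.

G4 (beat 2) — appoggiatura; C4 (beat 6) — appoggiatura.

The harmony at that moment is B dominant seventh chord (B, D#, F#, A); G4 is not a chord tone.
It is approached by leap up from B3 and left by step down to F#4.
Leap in, step out — an appoggiatura.
The harmony at that moment is Bb minor seventh chord (Bb, Db, F, Ab); C4 is not a chord tone.
It is approached by leap up from F3 and left by step down to Bb3.
Leap in, step out — an appoggiatura.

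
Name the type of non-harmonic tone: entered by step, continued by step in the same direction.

Approach: by step. Departure: by step, continuing in the same direction.
Stepwise on both sides with no change of direction means the note fills in the space between two different chord tones — a passing tone. (Had it turned back to its starting note it would be a neighbor tone instead.)

Passing tone.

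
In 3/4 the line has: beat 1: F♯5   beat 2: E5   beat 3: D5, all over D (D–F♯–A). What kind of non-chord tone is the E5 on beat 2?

Passing tone.

The harmony at that moment is D major triad (D, F♯, A); E5 is not a chord tone.
It is approached by step down from F♯5 and left by step down to D5.
Step in, step out in the same direction — a passing tone.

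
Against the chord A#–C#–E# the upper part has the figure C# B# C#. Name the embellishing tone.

B# is a neighbor tone.

The harmony at that moment is A# minor triad (A#, C#, E#); B# is not a chord tone.
It is approached by step down from C# and left by step up to C#.
Step away and step back to the same note — a neighbor tone (lower neighbor).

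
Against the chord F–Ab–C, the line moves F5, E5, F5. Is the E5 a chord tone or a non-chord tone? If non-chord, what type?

Non-chord tone — a neighbor tone.

The harmony at that moment is F minor triad (F, Ab, C); E5 is not a chord tone.
It is approached by step down from F5 and left by step up to F5.
Step away and step back to the same note — a neighbor tone (lower neighbor).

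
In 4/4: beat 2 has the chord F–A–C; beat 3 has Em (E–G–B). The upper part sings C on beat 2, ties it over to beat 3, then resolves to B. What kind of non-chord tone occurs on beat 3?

Suspension.

The harmony at that moment is E minor triad (E, G, B); C is not a chord tone.
It is held over (the same pitch as the preceding C) and left by step down to B.
Held over from the previous chord and resolving down by step — a suspension.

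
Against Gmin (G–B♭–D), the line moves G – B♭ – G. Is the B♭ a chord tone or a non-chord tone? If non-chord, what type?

G minor triad contains G, B♭, D; B♭ is the third, so it is a chord tone.

Chord tone (the third of G minor triad).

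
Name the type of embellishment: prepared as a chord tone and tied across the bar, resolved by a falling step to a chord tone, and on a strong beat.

Suspension.

Approach: by preparation — the pitch is first a chord tone, then held (tied or repeated) while the harmony changes under it. Departure: down by step. Metric position: strong.
A prepared dissonance that resolves downward by step — a suspension. (The same figure resolving upward would be a retardation.)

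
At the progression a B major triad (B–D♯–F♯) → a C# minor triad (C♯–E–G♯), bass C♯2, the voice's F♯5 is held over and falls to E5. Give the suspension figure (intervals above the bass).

At the second chord the bass is C♯2. The suspended F♯5 lies a fourth above the bass; after resolving down by step to E5, the interval above the bass becomes a third.
Suspension figures are named by those two intervals: 4–3.

4–3 suspension.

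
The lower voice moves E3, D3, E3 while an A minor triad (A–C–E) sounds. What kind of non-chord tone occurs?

D3 is a neighbor tone.

The harmony at that moment is A minor triad (A, C, E); D3 is not a chord tone.
It is approached by step down from E3 and left by step up to E3.
Step away and step back to the same note — a neighbor tone (lower neighbor).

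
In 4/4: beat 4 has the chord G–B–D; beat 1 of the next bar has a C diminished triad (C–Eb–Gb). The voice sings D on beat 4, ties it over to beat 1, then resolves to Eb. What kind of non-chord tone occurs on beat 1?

The harmony at that moment is C diminished triad (C, Eb, Gb); D is not a chord tone.
It is held over (the same pitch as the preceding D) and left by step up to Eb.
Held over from the previous chord and resolving up by step — a retardation.

Retardation.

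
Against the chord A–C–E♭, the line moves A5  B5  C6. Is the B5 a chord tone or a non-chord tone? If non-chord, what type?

Non-chord tone — a passing tone.

The harmony at that moment is A diminished triad (A, C, E♭); B5 is not a chord tone.
It is approached by step up from A5 and left by step up to C6.
Step in, step out in the same direction — a passing tone.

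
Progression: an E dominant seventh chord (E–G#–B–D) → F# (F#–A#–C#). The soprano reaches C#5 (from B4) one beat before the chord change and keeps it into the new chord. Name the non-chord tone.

C#5 is an anticipation.

The harmony at that moment is E dominant seventh chord (E, G#, B, D); C#5 is not a chord tone.
It is approached by step up from B4 and then sustained as the same pitch into the next harmony.
Arriving early and becoming a chord tone when the harmony changes — an anticipation.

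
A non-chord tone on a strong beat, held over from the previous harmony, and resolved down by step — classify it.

Approach: by preparation — the pitch is first a chord tone, then held (tied or repeated) while the harmony changes under it. Departure: down by step. Metric position: strong.
A prepared dissonance that resolves downward by step — a suspension. (The same figure resolving upward would be a retardation.)

Suspension.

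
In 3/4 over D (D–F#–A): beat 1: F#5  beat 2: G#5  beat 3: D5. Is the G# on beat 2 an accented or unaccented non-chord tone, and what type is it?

Unaccented escape tone.

The harmony at that moment is D major triad (D, F#, A); G#5 is not a chord tone.
It is approached by step up from F#5 and left by leap down to D5.
Step in, leap out — an escape tone.
It falls on a weak beat, so it is unaccented.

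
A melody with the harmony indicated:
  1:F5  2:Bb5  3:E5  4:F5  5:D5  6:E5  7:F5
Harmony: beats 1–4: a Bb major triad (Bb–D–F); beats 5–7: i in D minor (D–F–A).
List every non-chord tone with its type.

The harmony at that moment is Bb major triad (Bb, D, F); E5 is not a chord tone.
It is approached by leap down from Bb5 and left by step up to F5.
Leap in, step out — an appoggiatura.
The harmony at that moment is D minor triad (D, F, A); E5 is not a chord tone.
It is approached by step up from D5 and left by step up to F5.
Step in, step out in the same direction — a passing tone.

E5 (beat 3) — appoggiatura; E5 (beat 6) — passing tone.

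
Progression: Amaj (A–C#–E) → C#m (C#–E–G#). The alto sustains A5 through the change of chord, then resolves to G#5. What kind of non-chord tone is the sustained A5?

A5 is a suspension.

The harmony at that moment is C# minor triad (C#, E, G#); A5 is not a chord tone.
It is held over (the same pitch as the preceding A5) and left by step down to G#5.
Held over from the previous chord and resolving down by step — a suspension.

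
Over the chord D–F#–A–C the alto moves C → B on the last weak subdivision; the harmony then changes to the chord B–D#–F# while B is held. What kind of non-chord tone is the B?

The harmony at that moment is D dominant seventh chord (D, F#, A, C); B is not a chord tone.
It is approached by step down from C and then sustained as the same pitch into the next harmony.
Arriving early and becoming a chord tone when the harmony changes — an anticipation.

B is an anticipation.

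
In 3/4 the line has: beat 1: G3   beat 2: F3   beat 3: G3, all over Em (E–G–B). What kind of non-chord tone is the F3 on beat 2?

The harmony at that moment is E minor triad (E, G, B); F3 is not a chord tone.
It is approached by step down from G3 and left by step up to G3.
Step away and step back to the same note — a neighbor tone (lower neighbor).

Lower neighbor tone.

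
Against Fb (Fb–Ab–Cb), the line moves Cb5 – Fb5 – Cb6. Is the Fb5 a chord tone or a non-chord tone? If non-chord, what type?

Fb major triad contains Fb, Ab, Cb; Fb is the root, so it is a chord tone.

Chord tone (the root of Fb major triad).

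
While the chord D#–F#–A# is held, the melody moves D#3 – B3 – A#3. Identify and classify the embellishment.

B3 is an appoggiatura.

The harmony at that moment is D# minor triad (D#, F#, A#); B3 is not a chord tone.
It is approached by leap up from D#3 and left by step down to A#3.
Leap in, step out — an appoggiatura.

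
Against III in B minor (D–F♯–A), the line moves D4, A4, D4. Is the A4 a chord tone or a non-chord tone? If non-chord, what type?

Chord tone (the fifth of D major triad).

D major triad contains D, F♯, A; A is the fifth, so it is a chord tone.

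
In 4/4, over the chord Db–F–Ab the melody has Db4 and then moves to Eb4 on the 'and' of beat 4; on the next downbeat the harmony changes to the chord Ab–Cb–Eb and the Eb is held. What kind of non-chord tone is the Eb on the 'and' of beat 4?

Anticipation.

The harmony at that moment is Db major triad (Db, F, Ab); Eb4 is not a chord tone.
It is approached by step up from Db4 and then sustained as the same pitch into the next harmony.
Arriving early and becoming a chord tone when the harmony changes — an anticipation.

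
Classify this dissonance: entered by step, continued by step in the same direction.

Passing tone.

Approach: by step. Departure: by step, continuing in the same direction.
Stepwise on both sides with no change of direction means the note fills in the space between two different chord tones — a passing tone. (Had it turned back to its starting note it would be a neighbor tone instead.)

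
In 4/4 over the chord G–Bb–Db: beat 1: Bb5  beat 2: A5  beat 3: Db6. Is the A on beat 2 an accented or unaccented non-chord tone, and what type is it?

The harmony at that moment is G diminished triad (G, Bb, Db); A5 is not a chord tone.
It is approached by step down from Bb5 and left by leap up to Db6.
Step in, leap out — an escape tone.
It falls on a weak beat, so it is unaccented.

Unaccented escape tone.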